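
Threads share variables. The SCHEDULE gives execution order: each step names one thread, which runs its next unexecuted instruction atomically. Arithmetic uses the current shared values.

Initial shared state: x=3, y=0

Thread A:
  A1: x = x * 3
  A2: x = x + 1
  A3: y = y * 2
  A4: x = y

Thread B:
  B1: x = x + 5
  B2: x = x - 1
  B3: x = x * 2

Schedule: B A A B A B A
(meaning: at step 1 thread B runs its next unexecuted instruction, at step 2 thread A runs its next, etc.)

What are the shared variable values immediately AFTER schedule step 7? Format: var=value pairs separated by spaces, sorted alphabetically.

Step 1: thread B executes B1 (x = x + 5). Shared: x=8 y=0. PCs: A@0 B@1
Step 2: thread A executes A1 (x = x * 3). Shared: x=24 y=0. PCs: A@1 B@1
Step 3: thread A executes A2 (x = x + 1). Shared: x=25 y=0. PCs: A@2 B@1
Step 4: thread B executes B2 (x = x - 1). Shared: x=24 y=0. PCs: A@2 B@2
Step 5: thread A executes A3 (y = y * 2). Shared: x=24 y=0. PCs: A@3 B@2
Step 6: thread B executes B3 (x = x * 2). Shared: x=48 y=0. PCs: A@3 B@3
Step 7: thread A executes A4 (x = y). Shared: x=0 y=0. PCs: A@4 B@3

Answer: x=0 y=0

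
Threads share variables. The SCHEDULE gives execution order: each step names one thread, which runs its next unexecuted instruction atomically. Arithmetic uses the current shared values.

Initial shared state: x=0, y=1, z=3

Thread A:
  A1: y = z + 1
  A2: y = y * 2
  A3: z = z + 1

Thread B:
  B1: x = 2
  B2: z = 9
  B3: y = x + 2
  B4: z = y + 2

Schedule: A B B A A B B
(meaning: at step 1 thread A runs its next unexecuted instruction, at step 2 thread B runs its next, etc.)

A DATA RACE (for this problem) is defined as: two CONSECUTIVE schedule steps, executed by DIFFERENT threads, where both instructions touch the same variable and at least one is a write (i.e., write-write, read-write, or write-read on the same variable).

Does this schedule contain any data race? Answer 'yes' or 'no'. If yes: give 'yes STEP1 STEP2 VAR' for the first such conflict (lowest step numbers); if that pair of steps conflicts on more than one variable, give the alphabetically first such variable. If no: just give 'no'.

Answer: no

Derivation:
Steps 1,2: A(r=z,w=y) vs B(r=-,w=x). No conflict.
Steps 2,3: same thread (B). No race.
Steps 3,4: B(r=-,w=z) vs A(r=y,w=y). No conflict.
Steps 4,5: same thread (A). No race.
Steps 5,6: A(r=z,w=z) vs B(r=x,w=y). No conflict.
Steps 6,7: same thread (B). No race.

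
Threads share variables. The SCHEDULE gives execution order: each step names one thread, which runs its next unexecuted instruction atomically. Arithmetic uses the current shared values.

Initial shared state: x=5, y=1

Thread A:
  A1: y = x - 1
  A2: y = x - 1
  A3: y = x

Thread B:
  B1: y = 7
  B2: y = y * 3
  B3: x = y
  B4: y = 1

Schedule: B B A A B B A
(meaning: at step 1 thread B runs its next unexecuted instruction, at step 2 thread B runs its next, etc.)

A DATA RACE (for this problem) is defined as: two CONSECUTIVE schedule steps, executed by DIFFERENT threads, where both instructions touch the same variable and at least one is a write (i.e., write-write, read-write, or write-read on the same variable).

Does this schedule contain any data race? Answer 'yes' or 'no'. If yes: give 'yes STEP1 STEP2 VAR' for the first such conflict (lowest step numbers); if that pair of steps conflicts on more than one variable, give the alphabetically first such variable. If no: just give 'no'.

Answer: yes 2 3 y

Derivation:
Steps 1,2: same thread (B). No race.
Steps 2,3: B(y = y * 3) vs A(y = x - 1). RACE on y (W-W).
Steps 3,4: same thread (A). No race.
Steps 4,5: A(y = x - 1) vs B(x = y). RACE on x (R-W), y (W-R). Multiple vars; alphabetically first is x.
Steps 5,6: same thread (B). No race.
Steps 6,7: B(y = 1) vs A(y = x). RACE on y (W-W).
First conflict at steps 2,3.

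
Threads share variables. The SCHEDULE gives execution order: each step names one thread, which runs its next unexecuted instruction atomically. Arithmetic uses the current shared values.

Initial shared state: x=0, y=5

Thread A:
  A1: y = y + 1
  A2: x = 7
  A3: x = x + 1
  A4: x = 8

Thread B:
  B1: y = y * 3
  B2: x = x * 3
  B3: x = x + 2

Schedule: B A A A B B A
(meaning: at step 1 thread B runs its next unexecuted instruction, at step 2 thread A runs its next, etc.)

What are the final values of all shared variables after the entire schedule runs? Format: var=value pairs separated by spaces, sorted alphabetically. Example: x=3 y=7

Step 1: thread B executes B1 (y = y * 3). Shared: x=0 y=15. PCs: A@0 B@1
Step 2: thread A executes A1 (y = y + 1). Shared: x=0 y=16. PCs: A@1 B@1
Step 3: thread A executes A2 (x = 7). Shared: x=7 y=16. PCs: A@2 B@1
Step 4: thread A executes A3 (x = x + 1). Shared: x=8 y=16. PCs: A@3 B@1
Step 5: thread B executes B2 (x = x * 3). Shared: x=24 y=16. PCs: A@3 B@2
Step 6: thread B executes B3 (x = x + 2). Shared: x=26 y=16. PCs: A@3 B@3
Step 7: thread A executes A4 (x = 8). Shared: x=8 y=16. PCs: A@4 B@3

Answer: x=8 y=16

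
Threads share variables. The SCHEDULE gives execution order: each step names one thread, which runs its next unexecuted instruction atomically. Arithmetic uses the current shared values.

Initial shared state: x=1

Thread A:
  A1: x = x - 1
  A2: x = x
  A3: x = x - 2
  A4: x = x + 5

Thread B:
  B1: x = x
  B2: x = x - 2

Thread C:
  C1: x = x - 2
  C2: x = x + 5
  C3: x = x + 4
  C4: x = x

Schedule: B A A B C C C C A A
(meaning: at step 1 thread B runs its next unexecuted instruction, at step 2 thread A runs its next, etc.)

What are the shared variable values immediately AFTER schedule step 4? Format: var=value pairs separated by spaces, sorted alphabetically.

Answer: x=-2

Derivation:
Step 1: thread B executes B1 (x = x). Shared: x=1. PCs: A@0 B@1 C@0
Step 2: thread A executes A1 (x = x - 1). Shared: x=0. PCs: A@1 B@1 C@0
Step 3: thread A executes A2 (x = x). Shared: x=0. PCs: A@2 B@1 C@0
Step 4: thread B executes B2 (x = x - 2). Shared: x=-2. PCs: A@2 B@2 C@0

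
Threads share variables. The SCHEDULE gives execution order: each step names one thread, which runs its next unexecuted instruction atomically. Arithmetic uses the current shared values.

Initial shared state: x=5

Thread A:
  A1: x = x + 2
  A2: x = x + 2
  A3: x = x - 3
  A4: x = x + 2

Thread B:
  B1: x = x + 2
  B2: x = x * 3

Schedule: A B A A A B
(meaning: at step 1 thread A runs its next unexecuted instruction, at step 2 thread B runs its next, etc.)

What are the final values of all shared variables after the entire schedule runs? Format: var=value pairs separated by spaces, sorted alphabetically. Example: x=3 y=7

Answer: x=30

Derivation:
Step 1: thread A executes A1 (x = x + 2). Shared: x=7. PCs: A@1 B@0
Step 2: thread B executes B1 (x = x + 2). Shared: x=9. PCs: A@1 B@1
Step 3: thread A executes A2 (x = x + 2). Shared: x=11. PCs: A@2 B@1
Step 4: thread A executes A3 (x = x - 3). Shared: x=8. PCs: A@3 B@1
Step 5: thread A executes A4 (x = x + 2). Shared: x=10. PCs: A@4 B@1
Step 6: thread B executes B2 (x = x * 3). Shared: x=30. PCs: A@4 B@2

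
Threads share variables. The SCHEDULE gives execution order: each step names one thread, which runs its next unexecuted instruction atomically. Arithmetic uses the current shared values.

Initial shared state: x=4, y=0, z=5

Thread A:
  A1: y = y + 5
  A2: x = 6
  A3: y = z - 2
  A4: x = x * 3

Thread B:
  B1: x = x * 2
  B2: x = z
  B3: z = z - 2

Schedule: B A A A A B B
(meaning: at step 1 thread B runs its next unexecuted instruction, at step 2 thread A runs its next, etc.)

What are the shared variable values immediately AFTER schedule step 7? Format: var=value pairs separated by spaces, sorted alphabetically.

Answer: x=5 y=3 z=3

Derivation:
Step 1: thread B executes B1 (x = x * 2). Shared: x=8 y=0 z=5. PCs: A@0 B@1
Step 2: thread A executes A1 (y = y + 5). Shared: x=8 y=5 z=5. PCs: A@1 B@1
Step 3: thread A executes A2 (x = 6). Shared: x=6 y=5 z=5. PCs: A@2 B@1
Step 4: thread A executes A3 (y = z - 2). Shared: x=6 y=3 z=5. PCs: A@3 B@1
Step 5: thread A executes A4 (x = x * 3). Shared: x=18 y=3 z=5. PCs: A@4 B@1
Step 6: thread B executes B2 (x = z). Shared: x=5 y=3 z=5. PCs: A@4 B@2
Step 7: thread B executes B3 (z = z - 2). Shared: x=5 y=3 z=3. PCs: A@4 B@3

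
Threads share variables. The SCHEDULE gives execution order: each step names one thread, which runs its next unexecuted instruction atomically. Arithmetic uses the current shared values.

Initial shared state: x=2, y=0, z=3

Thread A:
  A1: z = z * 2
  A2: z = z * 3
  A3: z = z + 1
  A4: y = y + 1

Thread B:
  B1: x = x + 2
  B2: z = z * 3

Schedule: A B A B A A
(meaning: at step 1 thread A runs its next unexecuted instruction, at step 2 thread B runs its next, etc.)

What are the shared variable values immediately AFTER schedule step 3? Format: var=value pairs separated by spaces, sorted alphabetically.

Answer: x=4 y=0 z=18

Derivation:
Step 1: thread A executes A1 (z = z * 2). Shared: x=2 y=0 z=6. PCs: A@1 B@0
Step 2: thread B executes B1 (x = x + 2). Shared: x=4 y=0 z=6. PCs: A@1 B@1
Step 3: thread A executes A2 (z = z * 3). Shared: x=4 y=0 z=18. PCs: A@2 B@1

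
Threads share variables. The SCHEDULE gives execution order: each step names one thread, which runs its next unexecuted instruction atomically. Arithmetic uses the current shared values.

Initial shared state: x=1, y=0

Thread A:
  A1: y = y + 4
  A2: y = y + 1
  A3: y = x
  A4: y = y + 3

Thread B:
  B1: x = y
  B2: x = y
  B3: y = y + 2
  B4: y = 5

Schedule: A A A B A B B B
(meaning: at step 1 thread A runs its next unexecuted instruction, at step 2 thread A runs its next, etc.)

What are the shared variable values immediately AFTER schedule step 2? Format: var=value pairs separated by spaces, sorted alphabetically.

Step 1: thread A executes A1 (y = y + 4). Shared: x=1 y=4. PCs: A@1 B@0
Step 2: thread A executes A2 (y = y + 1). Shared: x=1 y=5. PCs: A@2 B@0

Answer: x=1 y=5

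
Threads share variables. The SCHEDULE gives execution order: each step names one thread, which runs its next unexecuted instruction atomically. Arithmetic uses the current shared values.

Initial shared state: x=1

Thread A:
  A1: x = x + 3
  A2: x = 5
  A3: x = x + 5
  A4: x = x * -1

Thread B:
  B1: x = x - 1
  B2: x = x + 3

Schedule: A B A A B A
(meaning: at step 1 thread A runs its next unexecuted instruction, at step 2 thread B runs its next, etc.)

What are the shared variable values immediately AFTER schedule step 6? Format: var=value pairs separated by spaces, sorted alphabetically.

Answer: x=-13

Derivation:
Step 1: thread A executes A1 (x = x + 3). Shared: x=4. PCs: A@1 B@0
Step 2: thread B executes B1 (x = x - 1). Shared: x=3. PCs: A@1 B@1
Step 3: thread A executes A2 (x = 5). Shared: x=5. PCs: A@2 B@1
Step 4: thread A executes A3 (x = x + 5). Shared: x=10. PCs: A@3 B@1
Step 5: thread B executes B2 (x = x + 3). Shared: x=13. PCs: A@3 B@2
Step 6: thread A executes A4 (x = x * -1). Shared: x=-13. PCs: A@4 B@2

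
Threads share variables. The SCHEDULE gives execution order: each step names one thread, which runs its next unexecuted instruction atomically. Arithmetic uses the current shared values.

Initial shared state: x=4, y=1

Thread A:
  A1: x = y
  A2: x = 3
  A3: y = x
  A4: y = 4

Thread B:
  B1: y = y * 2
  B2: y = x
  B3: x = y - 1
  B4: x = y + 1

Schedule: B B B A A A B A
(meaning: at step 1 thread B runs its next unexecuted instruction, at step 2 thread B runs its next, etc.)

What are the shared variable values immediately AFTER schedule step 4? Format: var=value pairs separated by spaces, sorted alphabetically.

Step 1: thread B executes B1 (y = y * 2). Shared: x=4 y=2. PCs: A@0 B@1
Step 2: thread B executes B2 (y = x). Shared: x=4 y=4. PCs: A@0 B@2
Step 3: thread B executes B3 (x = y - 1). Shared: x=3 y=4. PCs: A@0 B@3
Step 4: thread A executes A1 (x = y). Shared: x=4 y=4. PCs: A@1 B@3

Answer: x=4 y=4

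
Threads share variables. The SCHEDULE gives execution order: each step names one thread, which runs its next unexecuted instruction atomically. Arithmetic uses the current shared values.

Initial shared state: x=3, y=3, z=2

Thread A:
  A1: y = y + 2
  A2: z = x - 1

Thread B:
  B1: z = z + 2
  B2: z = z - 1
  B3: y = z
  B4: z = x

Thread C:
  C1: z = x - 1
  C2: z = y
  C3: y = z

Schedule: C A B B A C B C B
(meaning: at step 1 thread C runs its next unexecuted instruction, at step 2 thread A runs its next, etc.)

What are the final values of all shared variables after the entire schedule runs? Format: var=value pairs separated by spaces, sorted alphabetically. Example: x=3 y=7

Step 1: thread C executes C1 (z = x - 1). Shared: x=3 y=3 z=2. PCs: A@0 B@0 C@1
Step 2: thread A executes A1 (y = y + 2). Shared: x=3 y=5 z=2. PCs: A@1 B@0 C@1
Step 3: thread B executes B1 (z = z + 2). Shared: x=3 y=5 z=4. PCs: A@1 B@1 C@1
Step 4: thread B executes B2 (z = z - 1). Shared: x=3 y=5 z=3. PCs: A@1 B@2 C@1
Step 5: thread A executes A2 (z = x - 1). Shared: x=3 y=5 z=2. PCs: A@2 B@2 C@1
Step 6: thread C executes C2 (z = y). Shared: x=3 y=5 z=5. PCs: A@2 B@2 C@2
Step 7: thread B executes B3 (y = z). Shared: x=3 y=5 z=5. PCs: A@2 B@3 C@2
Step 8: thread C executes C3 (y = z). Shared: x=3 y=5 z=5. PCs: A@2 B@3 C@3
Step 9: thread B executes B4 (z = x). Shared: x=3 y=5 z=3. PCs: A@2 B@4 C@3

Answer: x=3 y=5 z=3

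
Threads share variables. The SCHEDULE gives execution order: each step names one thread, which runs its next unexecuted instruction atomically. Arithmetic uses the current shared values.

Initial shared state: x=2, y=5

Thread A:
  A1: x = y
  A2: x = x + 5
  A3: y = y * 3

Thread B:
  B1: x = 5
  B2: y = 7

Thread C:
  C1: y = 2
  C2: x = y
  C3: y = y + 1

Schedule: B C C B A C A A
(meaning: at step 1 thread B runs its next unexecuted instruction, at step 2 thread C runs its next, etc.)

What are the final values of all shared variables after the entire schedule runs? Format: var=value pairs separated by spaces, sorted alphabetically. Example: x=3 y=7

Step 1: thread B executes B1 (x = 5). Shared: x=5 y=5. PCs: A@0 B@1 C@0
Step 2: thread C executes C1 (y = 2). Shared: x=5 y=2. PCs: A@0 B@1 C@1
Step 3: thread C executes C2 (x = y). Shared: x=2 y=2. PCs: A@0 B@1 C@2
Step 4: thread B executes B2 (y = 7). Shared: x=2 y=7. PCs: A@0 B@2 C@2
Step 5: thread A executes A1 (x = y). Shared: x=7 y=7. PCs: A@1 B@2 C@2
Step 6: thread C executes C3 (y = y + 1). Shared: x=7 y=8. PCs: A@1 B@2 C@3
Step 7: thread A executes A2 (x = x + 5). Shared: x=12 y=8. PCs: A@2 B@2 C@3
Step 8: thread A executes A3 (y = y * 3). Shared: x=12 y=24. PCs: A@3 B@2 C@3

Answer: x=12 y=24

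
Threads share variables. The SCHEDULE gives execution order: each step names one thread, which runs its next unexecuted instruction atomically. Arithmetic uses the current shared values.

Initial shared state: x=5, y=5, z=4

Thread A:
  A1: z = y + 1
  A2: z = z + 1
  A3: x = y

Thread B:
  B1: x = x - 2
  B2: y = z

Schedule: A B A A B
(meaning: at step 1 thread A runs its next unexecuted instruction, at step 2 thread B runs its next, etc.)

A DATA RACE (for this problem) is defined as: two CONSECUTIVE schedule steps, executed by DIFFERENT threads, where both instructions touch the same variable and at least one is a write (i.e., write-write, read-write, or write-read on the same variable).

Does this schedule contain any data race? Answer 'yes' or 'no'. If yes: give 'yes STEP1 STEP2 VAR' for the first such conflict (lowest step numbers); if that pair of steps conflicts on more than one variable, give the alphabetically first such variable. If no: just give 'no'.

Steps 1,2: A(r=y,w=z) vs B(r=x,w=x). No conflict.
Steps 2,3: B(r=x,w=x) vs A(r=z,w=z). No conflict.
Steps 3,4: same thread (A). No race.
Steps 4,5: A(x = y) vs B(y = z). RACE on y (R-W).
First conflict at steps 4,5.

Answer: yes 4 5 y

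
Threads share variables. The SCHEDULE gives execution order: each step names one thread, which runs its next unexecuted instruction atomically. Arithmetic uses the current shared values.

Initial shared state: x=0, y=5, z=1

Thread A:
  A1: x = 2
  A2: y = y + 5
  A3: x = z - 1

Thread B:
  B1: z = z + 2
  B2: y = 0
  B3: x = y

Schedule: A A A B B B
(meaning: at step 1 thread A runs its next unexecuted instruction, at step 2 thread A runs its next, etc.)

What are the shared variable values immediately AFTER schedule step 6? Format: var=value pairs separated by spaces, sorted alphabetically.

Answer: x=0 y=0 z=3

Derivation:
Step 1: thread A executes A1 (x = 2). Shared: x=2 y=5 z=1. PCs: A@1 B@0
Step 2: thread A executes A2 (y = y + 5). Shared: x=2 y=10 z=1. PCs: A@2 B@0
Step 3: thread A executes A3 (x = z - 1). Shared: x=0 y=10 z=1. PCs: A@3 B@0
Step 4: thread B executes B1 (z = z + 2). Shared: x=0 y=10 z=3. PCs: A@3 B@1
Step 5: thread B executes B2 (y = 0). Shared: x=0 y=0 z=3. PCs: A@3 B@2
Step 6: thread B executes B3 (x = y). Shared: x=0 y=0 z=3. PCs: A@3 B@3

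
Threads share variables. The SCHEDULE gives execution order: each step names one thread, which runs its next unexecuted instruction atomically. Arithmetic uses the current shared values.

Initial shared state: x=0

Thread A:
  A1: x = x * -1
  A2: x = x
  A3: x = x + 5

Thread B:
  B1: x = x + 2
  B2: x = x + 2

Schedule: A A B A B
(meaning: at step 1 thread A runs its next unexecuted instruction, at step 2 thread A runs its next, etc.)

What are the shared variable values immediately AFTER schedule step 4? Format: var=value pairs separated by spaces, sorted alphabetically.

Answer: x=7

Derivation:
Step 1: thread A executes A1 (x = x * -1). Shared: x=0. PCs: A@1 B@0
Step 2: thread A executes A2 (x = x). Shared: x=0. PCs: A@2 B@0
Step 3: thread B executes B1 (x = x + 2). Shared: x=2. PCs: A@2 B@1
Step 4: thread A executes A3 (x = x + 5). Shared: x=7. PCs: A@3 B@1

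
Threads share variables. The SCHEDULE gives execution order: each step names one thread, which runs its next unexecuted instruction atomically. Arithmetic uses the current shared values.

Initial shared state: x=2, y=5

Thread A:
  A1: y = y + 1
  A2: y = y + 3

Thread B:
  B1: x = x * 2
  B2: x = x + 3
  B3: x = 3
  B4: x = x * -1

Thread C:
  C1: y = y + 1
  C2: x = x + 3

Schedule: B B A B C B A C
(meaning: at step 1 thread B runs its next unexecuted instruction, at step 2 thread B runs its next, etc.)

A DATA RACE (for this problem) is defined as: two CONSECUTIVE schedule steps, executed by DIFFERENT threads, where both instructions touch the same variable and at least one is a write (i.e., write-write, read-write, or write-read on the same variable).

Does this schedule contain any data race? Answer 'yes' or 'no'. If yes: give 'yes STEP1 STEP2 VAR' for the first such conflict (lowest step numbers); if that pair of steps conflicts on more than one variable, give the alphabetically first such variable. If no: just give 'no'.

Steps 1,2: same thread (B). No race.
Steps 2,3: B(r=x,w=x) vs A(r=y,w=y). No conflict.
Steps 3,4: A(r=y,w=y) vs B(r=-,w=x). No conflict.
Steps 4,5: B(r=-,w=x) vs C(r=y,w=y). No conflict.
Steps 5,6: C(r=y,w=y) vs B(r=x,w=x). No conflict.
Steps 6,7: B(r=x,w=x) vs A(r=y,w=y). No conflict.
Steps 7,8: A(r=y,w=y) vs C(r=x,w=x). No conflict.

Answer: no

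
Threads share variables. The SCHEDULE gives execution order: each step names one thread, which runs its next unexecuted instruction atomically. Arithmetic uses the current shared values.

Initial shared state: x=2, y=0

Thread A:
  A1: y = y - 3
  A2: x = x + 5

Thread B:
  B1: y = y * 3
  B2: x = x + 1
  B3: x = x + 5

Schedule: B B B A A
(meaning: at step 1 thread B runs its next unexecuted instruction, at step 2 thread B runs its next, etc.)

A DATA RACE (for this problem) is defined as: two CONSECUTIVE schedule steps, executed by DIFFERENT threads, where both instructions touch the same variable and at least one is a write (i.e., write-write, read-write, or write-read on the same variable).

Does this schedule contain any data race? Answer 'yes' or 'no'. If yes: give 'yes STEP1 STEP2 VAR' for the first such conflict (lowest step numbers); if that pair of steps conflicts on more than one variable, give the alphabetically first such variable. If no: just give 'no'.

Answer: no

Derivation:
Steps 1,2: same thread (B). No race.
Steps 2,3: same thread (B). No race.
Steps 3,4: B(r=x,w=x) vs A(r=y,w=y). No conflict.
Steps 4,5: same thread (A). No race.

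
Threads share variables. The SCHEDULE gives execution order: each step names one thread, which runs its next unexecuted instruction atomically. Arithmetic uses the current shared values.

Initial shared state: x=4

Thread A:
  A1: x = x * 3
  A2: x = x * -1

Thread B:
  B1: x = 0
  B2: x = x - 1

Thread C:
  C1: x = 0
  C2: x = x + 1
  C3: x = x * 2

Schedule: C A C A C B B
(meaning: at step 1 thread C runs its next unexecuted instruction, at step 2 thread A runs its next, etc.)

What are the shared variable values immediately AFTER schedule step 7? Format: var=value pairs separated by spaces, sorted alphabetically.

Step 1: thread C executes C1 (x = 0). Shared: x=0. PCs: A@0 B@0 C@1
Step 2: thread A executes A1 (x = x * 3). Shared: x=0. PCs: A@1 B@0 C@1
Step 3: thread C executes C2 (x = x + 1). Shared: x=1. PCs: A@1 B@0 C@2
Step 4: thread A executes A2 (x = x * -1). Shared: x=-1. PCs: A@2 B@0 C@2
Step 5: thread C executes C3 (x = x * 2). Shared: x=-2. PCs: A@2 B@0 C@3
Step 6: thread B executes B1 (x = 0). Shared: x=0. PCs: A@2 B@1 C@3
Step 7: thread B executes B2 (x = x - 1). Shared: x=-1. PCs: A@2 B@2 C@3

Answer: x=-1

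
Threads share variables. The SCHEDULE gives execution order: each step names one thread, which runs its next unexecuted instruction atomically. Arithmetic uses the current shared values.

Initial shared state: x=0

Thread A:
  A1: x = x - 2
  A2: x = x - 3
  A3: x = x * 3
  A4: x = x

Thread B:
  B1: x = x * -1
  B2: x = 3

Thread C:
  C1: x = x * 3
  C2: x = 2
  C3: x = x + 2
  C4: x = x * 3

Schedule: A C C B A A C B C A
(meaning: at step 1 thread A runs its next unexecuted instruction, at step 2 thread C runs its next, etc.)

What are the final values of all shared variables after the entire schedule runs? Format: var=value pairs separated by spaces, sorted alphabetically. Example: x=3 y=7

Step 1: thread A executes A1 (x = x - 2). Shared: x=-2. PCs: A@1 B@0 C@0
Step 2: thread C executes C1 (x = x * 3). Shared: x=-6. PCs: A@1 B@0 C@1
Step 3: thread C executes C2 (x = 2). Shared: x=2. PCs: A@1 B@0 C@2
Step 4: thread B executes B1 (x = x * -1). Shared: x=-2. PCs: A@1 B@1 C@2
Step 5: thread A executes A2 (x = x - 3). Shared: x=-5. PCs: A@2 B@1 C@2
Step 6: thread A executes A3 (x = x * 3). Shared: x=-15. PCs: A@3 B@1 C@2
Step 7: thread C executes C3 (x = x + 2). Shared: x=-13. PCs: A@3 B@1 C@3
Step 8: thread B executes B2 (x = 3). Shared: x=3. PCs: A@3 B@2 C@3
Step 9: thread C executes C4 (x = x * 3). Shared: x=9. PCs: A@3 B@2 C@4
Step 10: thread A executes A4 (x = x). Shared: x=9. PCs: A@4 B@2 C@4

Answer: x=9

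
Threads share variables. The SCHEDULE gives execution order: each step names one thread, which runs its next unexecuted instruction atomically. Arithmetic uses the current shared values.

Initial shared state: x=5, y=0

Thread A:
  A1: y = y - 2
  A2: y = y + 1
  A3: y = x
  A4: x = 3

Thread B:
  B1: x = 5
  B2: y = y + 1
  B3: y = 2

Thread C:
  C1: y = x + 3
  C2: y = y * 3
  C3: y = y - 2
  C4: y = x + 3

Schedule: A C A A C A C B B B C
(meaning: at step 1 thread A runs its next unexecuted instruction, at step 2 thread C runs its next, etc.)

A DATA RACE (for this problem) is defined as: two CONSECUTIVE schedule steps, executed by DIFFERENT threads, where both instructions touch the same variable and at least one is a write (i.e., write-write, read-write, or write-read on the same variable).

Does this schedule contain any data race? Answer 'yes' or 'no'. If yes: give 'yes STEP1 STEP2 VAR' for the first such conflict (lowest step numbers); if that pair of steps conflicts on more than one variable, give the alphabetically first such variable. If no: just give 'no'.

Answer: yes 1 2 y

Derivation:
Steps 1,2: A(y = y - 2) vs C(y = x + 3). RACE on y (W-W).
Steps 2,3: C(y = x + 3) vs A(y = y + 1). RACE on y (W-W).
Steps 3,4: same thread (A). No race.
Steps 4,5: A(y = x) vs C(y = y * 3). RACE on y (W-W).
Steps 5,6: C(r=y,w=y) vs A(r=-,w=x). No conflict.
Steps 6,7: A(r=-,w=x) vs C(r=y,w=y). No conflict.
Steps 7,8: C(r=y,w=y) vs B(r=-,w=x). No conflict.
Steps 8,9: same thread (B). No race.
Steps 9,10: same thread (B). No race.
Steps 10,11: B(y = 2) vs C(y = x + 3). RACE on y (W-W).
First conflict at steps 1,2.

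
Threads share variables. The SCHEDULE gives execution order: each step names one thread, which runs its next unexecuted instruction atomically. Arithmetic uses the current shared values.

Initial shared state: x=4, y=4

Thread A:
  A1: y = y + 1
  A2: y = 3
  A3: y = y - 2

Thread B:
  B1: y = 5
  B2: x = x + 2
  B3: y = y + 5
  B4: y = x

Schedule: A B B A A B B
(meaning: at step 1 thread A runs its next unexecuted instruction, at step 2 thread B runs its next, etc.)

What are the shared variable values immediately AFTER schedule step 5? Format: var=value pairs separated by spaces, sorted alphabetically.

Answer: x=6 y=1

Derivation:
Step 1: thread A executes A1 (y = y + 1). Shared: x=4 y=5. PCs: A@1 B@0
Step 2: thread B executes B1 (y = 5). Shared: x=4 y=5. PCs: A@1 B@1
Step 3: thread B executes B2 (x = x + 2). Shared: x=6 y=5. PCs: A@1 B@2
Step 4: thread A executes A2 (y = 3). Shared: x=6 y=3. PCs: A@2 B@2
Step 5: thread A executes A3 (y = y - 2). Shared: x=6 y=1. PCs: A@3 B@2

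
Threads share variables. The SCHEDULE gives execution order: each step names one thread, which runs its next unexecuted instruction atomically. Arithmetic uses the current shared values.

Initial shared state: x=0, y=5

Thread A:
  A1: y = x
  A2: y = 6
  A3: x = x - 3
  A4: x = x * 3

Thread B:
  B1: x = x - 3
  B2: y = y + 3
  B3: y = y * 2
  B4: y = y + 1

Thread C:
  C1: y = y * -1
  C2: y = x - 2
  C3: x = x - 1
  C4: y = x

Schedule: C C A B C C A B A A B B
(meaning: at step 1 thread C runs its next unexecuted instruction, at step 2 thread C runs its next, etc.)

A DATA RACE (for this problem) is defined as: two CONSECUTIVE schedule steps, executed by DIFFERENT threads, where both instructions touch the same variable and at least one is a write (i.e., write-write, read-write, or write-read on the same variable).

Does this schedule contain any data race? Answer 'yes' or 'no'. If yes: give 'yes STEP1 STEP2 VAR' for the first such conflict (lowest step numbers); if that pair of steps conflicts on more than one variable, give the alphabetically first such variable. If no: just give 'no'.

Answer: yes 2 3 y

Derivation:
Steps 1,2: same thread (C). No race.
Steps 2,3: C(y = x - 2) vs A(y = x). RACE on y (W-W).
Steps 3,4: A(y = x) vs B(x = x - 3). RACE on x (R-W).
Steps 4,5: B(x = x - 3) vs C(x = x - 1). RACE on x (W-W).
Steps 5,6: same thread (C). No race.
Steps 6,7: C(y = x) vs A(y = 6). RACE on y (W-W).
Steps 7,8: A(y = 6) vs B(y = y + 3). RACE on y (W-W).
Steps 8,9: B(r=y,w=y) vs A(r=x,w=x). No conflict.
Steps 9,10: same thread (A). No race.
Steps 10,11: A(r=x,w=x) vs B(r=y,w=y). No conflict.
Steps 11,12: same thread (B). No race.
First conflict at steps 2,3.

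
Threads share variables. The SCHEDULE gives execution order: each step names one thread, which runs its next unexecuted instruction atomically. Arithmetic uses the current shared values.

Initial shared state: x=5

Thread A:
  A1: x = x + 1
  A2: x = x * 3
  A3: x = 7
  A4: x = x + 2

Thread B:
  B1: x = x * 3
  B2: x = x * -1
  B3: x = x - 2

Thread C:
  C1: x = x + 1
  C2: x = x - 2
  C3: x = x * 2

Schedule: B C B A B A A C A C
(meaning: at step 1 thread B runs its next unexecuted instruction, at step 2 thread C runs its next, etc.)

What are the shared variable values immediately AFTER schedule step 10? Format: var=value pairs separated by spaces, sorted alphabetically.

Answer: x=14

Derivation:
Step 1: thread B executes B1 (x = x * 3). Shared: x=15. PCs: A@0 B@1 C@0
Step 2: thread C executes C1 (x = x + 1). Shared: x=16. PCs: A@0 B@1 C@1
Step 3: thread B executes B2 (x = x * -1). Shared: x=-16. PCs: A@0 B@2 C@1
Step 4: thread A executes A1 (x = x + 1). Shared: x=-15. PCs: A@1 B@2 C@1
Step 5: thread B executes B3 (x = x - 2). Shared: x=-17. PCs: A@1 B@3 C@1
Step 6: thread A executes A2 (x = x * 3). Shared: x=-51. PCs: A@2 B@3 C@1
Step 7: thread A executes A3 (x = 7). Shared: x=7. PCs: A@3 B@3 C@1
Step 8: thread C executes C2 (x = x - 2). Shared: x=5. PCs: A@3 B@3 C@2
Step 9: thread A executes A4 (x = x + 2). Shared: x=7. PCs: A@4 B@3 C@2
Step 10: thread C executes C3 (x = x * 2). Shared: x=14. PCs: A@4 B@3 C@3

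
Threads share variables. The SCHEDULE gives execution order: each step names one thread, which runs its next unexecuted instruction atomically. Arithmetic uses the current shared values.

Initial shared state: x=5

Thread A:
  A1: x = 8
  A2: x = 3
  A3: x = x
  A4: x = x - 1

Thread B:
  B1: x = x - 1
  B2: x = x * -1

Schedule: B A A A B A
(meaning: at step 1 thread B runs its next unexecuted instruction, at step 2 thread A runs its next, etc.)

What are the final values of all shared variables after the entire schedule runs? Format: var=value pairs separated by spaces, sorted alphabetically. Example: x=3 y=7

Answer: x=-4

Derivation:
Step 1: thread B executes B1 (x = x - 1). Shared: x=4. PCs: A@0 B@1
Step 2: thread A executes A1 (x = 8). Shared: x=8. PCs: A@1 B@1
Step 3: thread A executes A2 (x = 3). Shared: x=3. PCs: A@2 B@1
Step 4: thread A executes A3 (x = x). Shared: x=3. PCs: A@3 B@1
Step 5: thread B executes B2 (x = x * -1). Shared: x=-3. PCs: A@3 B@2
Step 6: thread A executes A4 (x = x - 1). Shared: x=-4. PCs: A@4 B@2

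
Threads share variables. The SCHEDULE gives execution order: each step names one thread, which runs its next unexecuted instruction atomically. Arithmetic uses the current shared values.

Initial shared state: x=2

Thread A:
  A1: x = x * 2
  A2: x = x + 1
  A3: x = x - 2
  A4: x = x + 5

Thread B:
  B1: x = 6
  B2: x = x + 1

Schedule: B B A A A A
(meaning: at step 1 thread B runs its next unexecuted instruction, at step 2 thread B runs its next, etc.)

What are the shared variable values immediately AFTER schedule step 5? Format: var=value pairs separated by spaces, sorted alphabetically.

Answer: x=13

Derivation:
Step 1: thread B executes B1 (x = 6). Shared: x=6. PCs: A@0 B@1
Step 2: thread B executes B2 (x = x + 1). Shared: x=7. PCs: A@0 B@2
Step 3: thread A executes A1 (x = x * 2). Shared: x=14. PCs: A@1 B@2
Step 4: thread A executes A2 (x = x + 1). Shared: x=15. PCs: A@2 B@2
Step 5: thread A executes A3 (x = x - 2). Shared: x=13. PCs: A@3 B@2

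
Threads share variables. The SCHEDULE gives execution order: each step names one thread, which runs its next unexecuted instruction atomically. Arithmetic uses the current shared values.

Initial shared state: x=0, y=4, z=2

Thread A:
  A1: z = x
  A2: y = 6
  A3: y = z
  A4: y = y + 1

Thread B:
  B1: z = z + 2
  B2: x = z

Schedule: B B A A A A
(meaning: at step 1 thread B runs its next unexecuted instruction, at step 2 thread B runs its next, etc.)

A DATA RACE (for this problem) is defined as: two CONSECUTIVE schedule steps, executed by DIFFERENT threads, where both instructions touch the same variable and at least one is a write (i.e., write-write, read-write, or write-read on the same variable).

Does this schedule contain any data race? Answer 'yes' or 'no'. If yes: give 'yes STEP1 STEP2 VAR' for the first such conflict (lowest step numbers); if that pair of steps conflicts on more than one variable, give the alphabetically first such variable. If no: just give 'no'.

Steps 1,2: same thread (B). No race.
Steps 2,3: B(x = z) vs A(z = x). RACE on x (W-R), z (R-W). Multiple vars; alphabetically first is x.
Steps 3,4: same thread (A). No race.
Steps 4,5: same thread (A). No race.
Steps 5,6: same thread (A). No race.
First conflict at steps 2,3.

Answer: yes 2 3 x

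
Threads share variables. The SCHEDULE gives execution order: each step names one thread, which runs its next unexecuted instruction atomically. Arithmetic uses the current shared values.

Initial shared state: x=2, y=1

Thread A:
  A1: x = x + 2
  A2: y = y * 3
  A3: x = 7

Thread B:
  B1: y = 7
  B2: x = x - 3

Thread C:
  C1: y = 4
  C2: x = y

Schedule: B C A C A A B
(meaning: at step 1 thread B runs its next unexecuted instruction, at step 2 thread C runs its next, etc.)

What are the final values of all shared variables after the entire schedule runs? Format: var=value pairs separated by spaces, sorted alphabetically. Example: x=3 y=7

Step 1: thread B executes B1 (y = 7). Shared: x=2 y=7. PCs: A@0 B@1 C@0
Step 2: thread C executes C1 (y = 4). Shared: x=2 y=4. PCs: A@0 B@1 C@1
Step 3: thread A executes A1 (x = x + 2). Shared: x=4 y=4. PCs: A@1 B@1 C@1
Step 4: thread C executes C2 (x = y). Shared: x=4 y=4. PCs: A@1 B@1 C@2
Step 5: thread A executes A2 (y = y * 3). Shared: x=4 y=12. PCs: A@2 B@1 C@2
Step 6: thread A executes A3 (x = 7). Shared: x=7 y=12. PCs: A@3 B@1 C@2
Step 7: thread B executes B2 (x = x - 3). Shared: x=4 y=12. PCs: A@3 B@2 C@2

Answer: x=4 y=12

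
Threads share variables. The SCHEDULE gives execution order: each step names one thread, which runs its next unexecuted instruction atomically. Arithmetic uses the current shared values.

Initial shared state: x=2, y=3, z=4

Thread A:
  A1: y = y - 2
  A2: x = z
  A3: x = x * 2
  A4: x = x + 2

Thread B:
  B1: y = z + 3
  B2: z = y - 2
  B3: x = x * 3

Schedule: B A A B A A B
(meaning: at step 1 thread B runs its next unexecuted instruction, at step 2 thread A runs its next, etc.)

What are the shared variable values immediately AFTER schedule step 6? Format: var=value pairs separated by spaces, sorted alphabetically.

Step 1: thread B executes B1 (y = z + 3). Shared: x=2 y=7 z=4. PCs: A@0 B@1
Step 2: thread A executes A1 (y = y - 2). Shared: x=2 y=5 z=4. PCs: A@1 B@1
Step 3: thread A executes A2 (x = z). Shared: x=4 y=5 z=4. PCs: A@2 B@1
Step 4: thread B executes B2 (z = y - 2). Shared: x=4 y=5 z=3. PCs: A@2 B@2
Step 5: thread A executes A3 (x = x * 2). Shared: x=8 y=5 z=3. PCs: A@3 B@2
Step 6: thread A executes A4 (x = x + 2). Shared: x=10 y=5 z=3. PCs: A@4 B@2

Answer: x=10 y=5 z=3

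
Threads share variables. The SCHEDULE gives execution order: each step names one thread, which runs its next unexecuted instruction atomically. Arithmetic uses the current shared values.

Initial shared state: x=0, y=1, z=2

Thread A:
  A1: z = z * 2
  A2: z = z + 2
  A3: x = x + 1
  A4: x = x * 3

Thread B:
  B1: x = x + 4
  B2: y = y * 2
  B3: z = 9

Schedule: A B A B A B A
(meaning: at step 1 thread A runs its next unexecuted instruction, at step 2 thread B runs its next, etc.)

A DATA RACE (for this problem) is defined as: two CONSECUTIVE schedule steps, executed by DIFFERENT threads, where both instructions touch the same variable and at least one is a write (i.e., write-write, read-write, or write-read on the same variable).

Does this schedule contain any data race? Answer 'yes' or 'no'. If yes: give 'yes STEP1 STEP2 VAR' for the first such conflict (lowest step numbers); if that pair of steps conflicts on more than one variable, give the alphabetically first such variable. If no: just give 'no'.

Answer: no

Derivation:
Steps 1,2: A(r=z,w=z) vs B(r=x,w=x). No conflict.
Steps 2,3: B(r=x,w=x) vs A(r=z,w=z). No conflict.
Steps 3,4: A(r=z,w=z) vs B(r=y,w=y). No conflict.
Steps 4,5: B(r=y,w=y) vs A(r=x,w=x). No conflict.
Steps 5,6: A(r=x,w=x) vs B(r=-,w=z). No conflict.
Steps 6,7: B(r=-,w=z) vs A(r=x,w=x). No conflict.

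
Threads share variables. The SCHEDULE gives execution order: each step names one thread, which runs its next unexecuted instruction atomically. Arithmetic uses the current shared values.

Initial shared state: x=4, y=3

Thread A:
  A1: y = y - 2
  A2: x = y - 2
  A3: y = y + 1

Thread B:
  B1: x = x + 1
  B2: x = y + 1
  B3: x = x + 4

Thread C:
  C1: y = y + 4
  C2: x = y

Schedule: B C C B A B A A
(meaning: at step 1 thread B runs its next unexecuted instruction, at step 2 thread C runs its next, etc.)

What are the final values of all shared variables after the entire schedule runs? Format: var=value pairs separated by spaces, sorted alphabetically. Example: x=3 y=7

Step 1: thread B executes B1 (x = x + 1). Shared: x=5 y=3. PCs: A@0 B@1 C@0
Step 2: thread C executes C1 (y = y + 4). Shared: x=5 y=7. PCs: A@0 B@1 C@1
Step 3: thread C executes C2 (x = y). Shared: x=7 y=7. PCs: A@0 B@1 C@2
Step 4: thread B executes B2 (x = y + 1). Shared: x=8 y=7. PCs: A@0 B@2 C@2
Step 5: thread A executes A1 (y = y - 2). Shared: x=8 y=5. PCs: A@1 B@2 C@2
Step 6: thread B executes B3 (x = x + 4). Shared: x=12 y=5. PCs: A@1 B@3 C@2
Step 7: thread A executes A2 (x = y - 2). Shared: x=3 y=5. PCs: A@2 B@3 C@2
Step 8: thread A executes A3 (y = y + 1). Shared: x=3 y=6. PCs: A@3 B@3 C@2

Answer: x=3 y=6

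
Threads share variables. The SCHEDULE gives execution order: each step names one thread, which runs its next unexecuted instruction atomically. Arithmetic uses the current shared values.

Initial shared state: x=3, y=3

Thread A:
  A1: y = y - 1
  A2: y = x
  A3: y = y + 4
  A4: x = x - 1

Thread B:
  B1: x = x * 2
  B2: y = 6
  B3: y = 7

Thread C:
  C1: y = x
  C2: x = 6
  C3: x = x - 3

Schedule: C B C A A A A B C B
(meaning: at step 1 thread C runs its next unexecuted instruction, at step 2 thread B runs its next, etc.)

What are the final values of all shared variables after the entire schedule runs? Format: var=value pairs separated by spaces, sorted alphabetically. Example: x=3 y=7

Answer: x=2 y=7

Derivation:
Step 1: thread C executes C1 (y = x). Shared: x=3 y=3. PCs: A@0 B@0 C@1
Step 2: thread B executes B1 (x = x * 2). Shared: x=6 y=3. PCs: A@0 B@1 C@1
Step 3: thread C executes C2 (x = 6). Shared: x=6 y=3. PCs: A@0 B@1 C@2
Step 4: thread A executes A1 (y = y - 1). Shared: x=6 y=2. PCs: A@1 B@1 C@2
Step 5: thread A executes A2 (y = x). Shared: x=6 y=6. PCs: A@2 B@1 C@2
Step 6: thread A executes A3 (y = y + 4). Shared: x=6 y=10. PCs: A@3 B@1 C@2
Step 7: thread A executes A4 (x = x - 1). Shared: x=5 y=10. PCs: A@4 B@1 C@2
Step 8: thread B executes B2 (y = 6). Shared: x=5 y=6. PCs: A@4 B@2 C@2
Step 9: thread C executes C3 (x = x - 3). Shared: x=2 y=6. PCs: A@4 B@2 C@3
Step 10: thread B executes B3 (y = 7). Shared: x=2 y=7. PCs: A@4 B@3 C@3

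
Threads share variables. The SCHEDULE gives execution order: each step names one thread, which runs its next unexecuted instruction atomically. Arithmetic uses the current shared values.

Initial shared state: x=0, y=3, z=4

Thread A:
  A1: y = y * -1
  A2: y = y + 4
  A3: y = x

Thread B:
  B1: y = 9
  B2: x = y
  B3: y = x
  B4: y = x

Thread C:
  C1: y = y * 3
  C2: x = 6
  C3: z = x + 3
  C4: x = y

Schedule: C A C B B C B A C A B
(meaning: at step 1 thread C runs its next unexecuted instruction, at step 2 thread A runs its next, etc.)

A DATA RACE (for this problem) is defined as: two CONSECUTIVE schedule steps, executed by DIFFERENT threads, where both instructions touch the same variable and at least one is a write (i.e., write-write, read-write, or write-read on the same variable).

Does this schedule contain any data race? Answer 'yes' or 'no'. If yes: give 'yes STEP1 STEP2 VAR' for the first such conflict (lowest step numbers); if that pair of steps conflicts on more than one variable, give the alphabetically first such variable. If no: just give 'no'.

Steps 1,2: C(y = y * 3) vs A(y = y * -1). RACE on y (W-W).
Steps 2,3: A(r=y,w=y) vs C(r=-,w=x). No conflict.
Steps 3,4: C(r=-,w=x) vs B(r=-,w=y). No conflict.
Steps 4,5: same thread (B). No race.
Steps 5,6: B(x = y) vs C(z = x + 3). RACE on x (W-R).
Steps 6,7: C(r=x,w=z) vs B(r=x,w=y). No conflict.
Steps 7,8: B(y = x) vs A(y = y + 4). RACE on y (W-W).
Steps 8,9: A(y = y + 4) vs C(x = y). RACE on y (W-R).
Steps 9,10: C(x = y) vs A(y = x). RACE on x (W-R), y (R-W). Multiple vars; alphabetically first is x.
Steps 10,11: A(y = x) vs B(y = x). RACE on y (W-W).
First conflict at steps 1,2.

Answer: yes 1 2 y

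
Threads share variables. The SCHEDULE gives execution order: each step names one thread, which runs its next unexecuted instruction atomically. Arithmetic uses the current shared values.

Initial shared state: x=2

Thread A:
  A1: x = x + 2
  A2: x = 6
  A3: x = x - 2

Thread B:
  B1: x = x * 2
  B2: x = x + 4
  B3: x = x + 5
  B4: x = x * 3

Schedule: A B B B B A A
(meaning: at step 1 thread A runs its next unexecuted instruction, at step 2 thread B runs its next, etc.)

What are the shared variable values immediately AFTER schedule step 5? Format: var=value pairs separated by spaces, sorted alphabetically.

Step 1: thread A executes A1 (x = x + 2). Shared: x=4. PCs: A@1 B@0
Step 2: thread B executes B1 (x = x * 2). Shared: x=8. PCs: A@1 B@1
Step 3: thread B executes B2 (x = x + 4). Shared: x=12. PCs: A@1 B@2
Step 4: thread B executes B3 (x = x + 5). Shared: x=17. PCs: A@1 B@3
Step 5: thread B executes B4 (x = x * 3). Shared: x=51. PCs: A@1 B@4

Answer: x=51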